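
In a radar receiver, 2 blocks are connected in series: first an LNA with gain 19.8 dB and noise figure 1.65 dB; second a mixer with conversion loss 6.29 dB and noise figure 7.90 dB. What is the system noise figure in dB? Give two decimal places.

1.81 dB

Convert to linear (a loss of L dB is a gain of −L dB): F_i = 10^(NF_i/10), G_i = 10^(G_i,dB/10)
  Stage 1: F_1 = 10^(1.65/10) = 1.462, G_1 = 10^(19.8/10) = 95.50
  Stage 2: F_2 = 10^(7.90/10) = 6.166, G_2 = 10^(−6.29/10) = 0.2350
Friis cascade:
  F = 1.462 + (6.166 − 1)/95.50 = 1.516
NF = 10 log₁₀(1.516) = 1.81 dB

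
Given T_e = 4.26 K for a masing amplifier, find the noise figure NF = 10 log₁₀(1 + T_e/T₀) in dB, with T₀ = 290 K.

0.063 dB

F = 1 + T_e/T₀ = 1 + 4.26/290 = 1.01469
NF = 10 log₁₀(1.01469) = 0.063 dB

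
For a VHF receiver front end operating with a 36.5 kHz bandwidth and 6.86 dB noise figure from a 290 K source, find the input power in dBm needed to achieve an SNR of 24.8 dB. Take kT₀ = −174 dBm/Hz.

−96.7 dBm

Sensitivity = −174 + 10 log₁₀(B) + NF + SNR_min
= −174 + 45.62 + 6.86 + 24.8
= −96.72 dBm → −96.7 dBm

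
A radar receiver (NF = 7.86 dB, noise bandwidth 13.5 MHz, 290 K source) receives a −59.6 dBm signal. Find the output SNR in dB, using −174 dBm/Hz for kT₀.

Noise floor: N = −174 + 10 log₁₀(B) + NF
10 log₁₀(1.35×10⁷) = 71.3 dB
N = −174 + 71.3 + 7.86 = −94.84 dBm
SNR = P_sig − N = −59.6 − (−94.84) = 35.24 dB → 35.2 dB

35.2 dB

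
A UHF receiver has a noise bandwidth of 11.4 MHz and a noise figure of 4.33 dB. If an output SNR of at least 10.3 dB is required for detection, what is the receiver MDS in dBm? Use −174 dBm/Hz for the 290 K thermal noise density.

−88.8 dBm

Sensitivity = −174 + 10 log₁₀(B) + NF + SNR_min
= −174 + 70.57 + 4.33 + 10.3
= −88.80 dBm → −88.8 dBm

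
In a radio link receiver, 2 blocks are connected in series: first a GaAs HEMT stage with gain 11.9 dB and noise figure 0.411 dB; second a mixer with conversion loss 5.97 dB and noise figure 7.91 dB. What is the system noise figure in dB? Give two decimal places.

Convert to linear (a loss of L dB is a gain of −L dB): F_i = 10^(NF_i/10), G_i = 10^(G_i,dB/10)
  Stage 1: F_1 = 10^(0.411/10) = 1.099, G_1 = 10^(11.9/10) = 15.49
  Stage 2: F_2 = 10^(7.91/10) = 6.180, G_2 = 10^(−5.97/10) = 0.2529
Friis cascade:
  F = 1.099 + (6.180 − 1)/15.49 = 1.434
NF = 10 log₁₀(1.434) = 1.56 dB

1.56 dB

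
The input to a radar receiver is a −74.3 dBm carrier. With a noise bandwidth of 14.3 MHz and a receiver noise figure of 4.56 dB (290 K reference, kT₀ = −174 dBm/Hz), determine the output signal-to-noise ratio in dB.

23.6 dB

Noise floor: N = −174 + 10 log₁₀(B) + NF
10 log₁₀(1.43×10⁷) = 71.55 dB
N = −174 + 71.55 + 4.56 = −97.89 dBm
SNR = P_sig − N = −74.3 − (−97.89) = 23.59 dB → 23.6 dB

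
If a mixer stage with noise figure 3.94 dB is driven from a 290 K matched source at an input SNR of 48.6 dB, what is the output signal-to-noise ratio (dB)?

By definition F = SNR_in/SNR_out, so in dB: SNR_out = SNR_in − NF
SNR_out = 48.6 − 3.94 = 44.66 dB

44.66 dB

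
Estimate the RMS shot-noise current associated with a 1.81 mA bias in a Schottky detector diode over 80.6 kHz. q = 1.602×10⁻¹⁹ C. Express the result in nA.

6.84 nA

I_n = √(2qI·B)
2qI·B = 2 × 1.602×10⁻¹⁹ × 1.81×10⁻³ × 8.06×10⁴ = 4.67×10⁻¹⁷ A²
I_n = √(4.67×10⁻¹⁷) = 6.84×10⁻⁹ A = 6.84 nA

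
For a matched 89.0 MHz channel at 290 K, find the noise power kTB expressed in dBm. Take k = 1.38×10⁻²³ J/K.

−94.5 dBm

P_n = kTB = 1.38×10⁻²³ × 290 × 8.90×10⁷ = 3.56×10⁻¹³ W
In dBm: 10 log₁₀(3.56×10⁻¹³ / 10⁻³) = −94.5 dBm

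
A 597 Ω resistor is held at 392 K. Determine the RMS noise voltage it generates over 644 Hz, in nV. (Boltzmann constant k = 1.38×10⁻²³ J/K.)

91.2 nV

V_n = √(4kTRB)
4kTRB = 4 × 1.38×10⁻²³ × 392 × 5.97×10² × 6.44×10² = 8.32×10⁻¹⁵ V²
V_n = √(8.32×10⁻¹⁵) = 9.12×10⁻⁸ V = 91.2 nV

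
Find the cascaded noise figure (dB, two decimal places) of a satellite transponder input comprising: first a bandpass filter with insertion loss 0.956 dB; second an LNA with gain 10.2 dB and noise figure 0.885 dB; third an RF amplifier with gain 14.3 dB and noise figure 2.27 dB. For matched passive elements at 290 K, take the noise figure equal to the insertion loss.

2.07 dB

Convert to linear (a loss of L dB is a gain of −L dB): F_i = 10^(NF_i/10), G_i = 10^(G_i,dB/10)
  Stage 1: F_1 = 10^(0.956/10) = 1.246, G_1 = 10^(−0.956/10) = 0.8024
  Stage 2: F_2 = 10^(0.885/10) = 1.226, G_2 = 10^(10.2/10) = 10.47
  Stage 3: F_3 = 10^(2.27/10) = 1.687, G_3 = 10^(14.3/10) = 26.92
Friis cascade:
  F = 1.246 + (1.226 − 1)/0.8024 + (1.687 − 1)/8.402 = 1.610
NF = 10 log₁₀(1.610) = 2.07 dB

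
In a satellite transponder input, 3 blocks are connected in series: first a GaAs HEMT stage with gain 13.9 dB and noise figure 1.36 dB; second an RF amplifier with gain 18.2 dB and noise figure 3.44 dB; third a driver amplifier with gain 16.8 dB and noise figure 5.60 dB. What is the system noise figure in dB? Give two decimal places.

1.52 dB

Convert to linear (a loss of L dB is a gain of −L dB): F_i = 10^(NF_i/10), G_i = 10^(G_i,dB/10)
  Stage 1: F_1 = 10^(1.36/10) = 1.368, G_1 = 10^(13.9/10) = 24.55
  Stage 2: F_2 = 10^(3.44/10) = 2.208, G_2 = 10^(18.2/10) = 66.07
  Stage 3: F_3 = 10^(5.60/10) = 3.631, G_3 = 10^(16.8/10) = 47.86
Friis cascade:
  F = 1.368 + (2.208 − 1)/24.55 + (3.631 − 1)/1622 = 1.419
NF = 10 log₁₀(1.419) = 1.52 dB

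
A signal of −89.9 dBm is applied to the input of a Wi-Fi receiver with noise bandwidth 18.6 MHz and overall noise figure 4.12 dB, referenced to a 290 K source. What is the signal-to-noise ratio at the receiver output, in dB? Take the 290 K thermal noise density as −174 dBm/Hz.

Noise floor: N = −174 + 10 log₁₀(B) + NF
10 log₁₀(1.86×10⁷) = 72.7 dB
N = −174 + 72.7 + 4.12 = −97.18 dBm
SNR = P_sig − N = −89.9 − (−97.18) = 7.28 dB → 7.3 dB

7.3 dB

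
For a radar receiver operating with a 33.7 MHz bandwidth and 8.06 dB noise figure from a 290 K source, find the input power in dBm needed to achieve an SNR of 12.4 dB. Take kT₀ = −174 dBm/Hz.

−78.3 dBm

Sensitivity = −174 + 10 log₁₀(B) + NF + SNR_min
= −174 + 75.28 + 8.06 + 12.4
= −78.26 dBm → −78.3 dBm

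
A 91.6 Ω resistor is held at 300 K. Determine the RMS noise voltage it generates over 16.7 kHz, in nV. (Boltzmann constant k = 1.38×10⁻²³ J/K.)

159 nV

V_n = √(4kTRB)
4kTRB = 4 × 1.38×10⁻²³ × 300 × 9.16×10¹ × 1.67×10⁴ = 2.53×10⁻¹⁴ V²
V_n = √(2.53×10⁻¹⁴) = 1.59×10⁻⁷ V = 159 nV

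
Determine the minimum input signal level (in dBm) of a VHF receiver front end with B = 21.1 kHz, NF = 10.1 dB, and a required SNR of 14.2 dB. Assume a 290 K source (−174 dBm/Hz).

−106.5 dBm

Sensitivity = −174 + 10 log₁₀(B) + NF + SNR_min
= −174 + 43.24 + 10.1 + 14.2
= −106.46 dBm → −106.5 dBm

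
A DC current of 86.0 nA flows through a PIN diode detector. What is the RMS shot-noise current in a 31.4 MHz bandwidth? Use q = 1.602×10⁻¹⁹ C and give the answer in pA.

930 pA

I_n = √(2qI·B)
2qI·B = 2 × 1.602×10⁻¹⁹ × 8.60×10⁻⁸ × 3.14×10⁷ = 8.65×10⁻¹⁹ A²
I_n = √(8.65×10⁻¹⁹) = 9.30×10⁻¹⁰ A = 930 pA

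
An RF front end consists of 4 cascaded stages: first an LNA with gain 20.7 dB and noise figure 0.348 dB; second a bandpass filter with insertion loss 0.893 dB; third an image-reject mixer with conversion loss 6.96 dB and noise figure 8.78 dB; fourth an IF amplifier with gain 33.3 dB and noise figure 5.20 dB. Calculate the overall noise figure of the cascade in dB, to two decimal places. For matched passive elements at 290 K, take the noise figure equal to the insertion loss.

Convert to linear (a loss of L dB is a gain of −L dB): F_i = 10^(NF_i/10), G_i = 10^(G_i,dB/10)
  Stage 1: F_1 = 10^(0.348/10) = 1.083, G_1 = 10^(20.7/10) = 117.5
  Stage 2: F_2 = 10^(0.893/10) = 1.228, G_2 = 10^(−0.893/10) = 0.8141
  Stage 3: F_3 = 10^(8.78/10) = 7.551, G_3 = 10^(−6.96/10) = 0.2014
  Stage 4: F_4 = 10^(5.20/10) = 3.311, G_4 = 10^(33.3/10) = 2138
Friis cascade:
  F = 1.083 + (1.228 − 1)/117.5 + (7.551 − 1)/95.65 + (3.311 − 1)/19.26 = 1.274
NF = 10 log₁₀(1.274) = 1.05 dB

1.05 dB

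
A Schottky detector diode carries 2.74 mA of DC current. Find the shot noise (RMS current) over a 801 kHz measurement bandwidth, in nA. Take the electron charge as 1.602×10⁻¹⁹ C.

I_n = √(2qI·B)
2qI·B = 2 × 1.602×10⁻¹⁹ × 2.74×10⁻³ × 8.01×10⁵ = 7.03×10⁻¹⁶ A²
I_n = √(7.03×10⁻¹⁶) = 2.65×10⁻⁸ A = 26.5 nA

26.5 nA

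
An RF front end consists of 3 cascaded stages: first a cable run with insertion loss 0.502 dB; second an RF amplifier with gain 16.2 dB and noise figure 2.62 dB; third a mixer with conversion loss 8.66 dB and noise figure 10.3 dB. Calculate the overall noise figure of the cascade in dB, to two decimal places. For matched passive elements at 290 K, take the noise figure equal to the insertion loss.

Convert to linear (a loss of L dB is a gain of −L dB): F_i = 10^(NF_i/10), G_i = 10^(G_i,dB/10)
  Stage 1: F_1 = 10^(0.502/10) = 1.123, G_1 = 10^(−0.502/10) = 0.8908
  Stage 2: F_2 = 10^(2.62/10) = 1.828, G_2 = 10^(16.2/10) = 41.69
  Stage 3: F_3 = 10^(10.3/10) = 10.72, G_3 = 10^(−8.66/10) = 0.1361
Friis cascade:
  F = 1.123 + (1.828 − 1)/0.8908 + (10.72 − 1)/37.14 = 2.314
NF = 10 log₁₀(2.314) = 3.64 dB

3.64 dB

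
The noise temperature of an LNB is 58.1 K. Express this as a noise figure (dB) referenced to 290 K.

0.793 dB

F = 1 + T_e/T₀ = 1 + 58.1/290 = 1.20034
NF = 10 log₁₀(1.20034) = 0.793 dB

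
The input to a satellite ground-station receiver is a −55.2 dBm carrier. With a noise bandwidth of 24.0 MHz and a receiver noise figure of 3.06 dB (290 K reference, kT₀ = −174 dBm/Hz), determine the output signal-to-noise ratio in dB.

Noise floor: N = −174 + 10 log₁₀(B) + NF
10 log₁₀(2.40×10⁷) = 73.8 dB
N = −174 + 73.8 + 3.06 = −97.14 dBm
SNR = P_sig − N = −55.2 − (−97.14) = 41.94 dB → 41.9 dB

41.9 dB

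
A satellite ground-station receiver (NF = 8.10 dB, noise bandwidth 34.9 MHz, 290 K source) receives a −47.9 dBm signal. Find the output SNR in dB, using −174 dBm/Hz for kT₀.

Noise floor: N = −174 + 10 log₁₀(B) + NF
10 log₁₀(3.49×10⁷) = 75.43 dB
N = −174 + 75.43 + 8.10 = −90.47 dBm
SNR = P_sig − N = −47.9 − (−90.47) = 42.57 dB → 42.6 dB

42.6 dB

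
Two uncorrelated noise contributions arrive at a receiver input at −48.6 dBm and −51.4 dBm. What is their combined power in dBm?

Convert to linear, add, convert back:
P₁ = 1.38×10⁻⁸ W, P₂ = 7.24×10⁻⁹ W
P_tot = 2.10×10⁻⁸ W → 10 log₁₀(P_tot / 10⁻³) = −46.8 dBm

−46.8 dBm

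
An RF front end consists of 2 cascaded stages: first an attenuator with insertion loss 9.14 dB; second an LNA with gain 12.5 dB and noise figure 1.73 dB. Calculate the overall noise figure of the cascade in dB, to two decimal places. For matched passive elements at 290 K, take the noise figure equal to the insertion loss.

Convert to linear (a loss of L dB is a gain of −L dB): F_i = 10^(NF_i/10), G_i = 10^(G_i,dB/10)
  Stage 1: F_1 = 10^(9.14/10) = 8.204, G_1 = 10^(−9.14/10) = 0.1219
  Stage 2: F_2 = 10^(1.73/10) = 1.489, G_2 = 10^(12.5/10) = 17.78
Friis cascade:
  F = 8.204 + (1.489 − 1)/0.1219 = 12.22
NF = 10 log₁₀(12.22) = 10.87 dB

10.87 dB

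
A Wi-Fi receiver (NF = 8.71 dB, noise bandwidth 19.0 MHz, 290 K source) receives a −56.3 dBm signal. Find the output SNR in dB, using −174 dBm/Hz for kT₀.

36.2 dB

Noise floor: N = −174 + 10 log₁₀(B) + NF
10 log₁₀(1.90×10⁷) = 72.79 dB
N = −174 + 72.79 + 8.71 = −92.50 dBm
SNR = P_sig − N = −56.3 − (−92.50) = 36.20 dB → 36.2 dB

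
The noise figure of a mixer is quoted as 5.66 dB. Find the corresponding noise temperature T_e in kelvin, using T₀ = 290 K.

778 K

F = 10^(5.66/10) = 3.68129
T_e = (F − 1)·T₀ = (3.68129 − 1) × 290 = 778 K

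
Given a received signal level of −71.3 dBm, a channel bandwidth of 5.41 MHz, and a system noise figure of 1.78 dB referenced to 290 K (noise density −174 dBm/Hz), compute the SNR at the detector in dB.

Noise floor: N = −174 + 10 log₁₀(B) + NF
10 log₁₀(5.41×10⁶) = 67.33 dB
N = −174 + 67.33 + 1.78 = −104.89 dBm
SNR = P_sig − N = −71.3 − (−104.89) = 33.59 dB → 33.6 dB

33.6 dB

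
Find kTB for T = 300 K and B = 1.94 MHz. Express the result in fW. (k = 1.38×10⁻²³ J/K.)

P_n = kTB = 1.38×10⁻²³ × 300 × 1.94×10⁶ = 8.03×10⁻¹⁵ W = 8.03 fW

8.03 fW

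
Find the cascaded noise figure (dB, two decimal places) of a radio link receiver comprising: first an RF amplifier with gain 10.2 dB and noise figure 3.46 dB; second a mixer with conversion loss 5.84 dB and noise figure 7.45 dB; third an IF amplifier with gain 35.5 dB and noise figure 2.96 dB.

Convert to linear (a loss of L dB is a gain of −L dB): F_i = 10^(NF_i/10), G_i = 10^(G_i,dB/10)
  Stage 1: F_1 = 10^(3.46/10) = 2.218, G_1 = 10^(10.2/10) = 10.47
  Stage 2: F_2 = 10^(7.45/10) = 5.559, G_2 = 10^(−5.84/10) = 0.2606
  Stage 3: F_3 = 10^(2.96/10) = 1.977, G_3 = 10^(35.5/10) = 3548
Friis cascade:
  F = 2.218 + (5.559 − 1)/10.47 + (1.977 − 1)/2.729 = 3.012
NF = 10 log₁₀(3.012) = 4.79 dB

4.79 dB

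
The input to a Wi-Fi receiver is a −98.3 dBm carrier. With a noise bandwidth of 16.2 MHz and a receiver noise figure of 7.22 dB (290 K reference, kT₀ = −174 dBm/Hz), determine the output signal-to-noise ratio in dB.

−3.6 dB

Noise floor: N = −174 + 10 log₁₀(B) + NF
10 log₁₀(1.62×10⁷) = 72.1 dB
N = −174 + 72.1 + 7.22 = −94.68 dBm
SNR = P_sig − N = −98.3 − (−94.68) = −3.62 dB → −3.6 dB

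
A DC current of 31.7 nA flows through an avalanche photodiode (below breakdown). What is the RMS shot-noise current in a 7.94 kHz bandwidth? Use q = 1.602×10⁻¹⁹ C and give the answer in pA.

8.98 pA

I_n = √(2qI·B)
2qI·B = 2 × 1.602×10⁻¹⁹ × 3.17×10⁻⁸ × 7.94×10³ = 8.06×10⁻²³ A²
I_n = √(8.06×10⁻²³) = 8.98×10⁻¹² A = 8.98 pA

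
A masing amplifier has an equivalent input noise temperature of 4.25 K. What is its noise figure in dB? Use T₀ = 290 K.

0.063 dB

F = 1 + T_e/T₀ = 1 + 4.25/290 = 1.01466
NF = 10 log₁₀(1.01466) = 0.063 dB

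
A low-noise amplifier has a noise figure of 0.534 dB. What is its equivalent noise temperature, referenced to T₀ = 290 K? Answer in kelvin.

37.9 K

F = 10^(0.534/10) = 1.13084
T_e = (F − 1)·T₀ = (1.13084 − 1) × 290 = 37.9 K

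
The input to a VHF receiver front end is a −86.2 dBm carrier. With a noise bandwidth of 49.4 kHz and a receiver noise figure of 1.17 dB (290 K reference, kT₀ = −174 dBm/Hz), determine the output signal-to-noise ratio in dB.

Noise floor: N = −174 + 10 log₁₀(B) + NF
10 log₁₀(4.94×10⁴) = 46.94 dB
N = −174 + 46.94 + 1.17 = −125.89 dBm
SNR = P_sig − N = −86.2 − (−125.89) = 39.69 dB → 39.7 dB

39.7 dB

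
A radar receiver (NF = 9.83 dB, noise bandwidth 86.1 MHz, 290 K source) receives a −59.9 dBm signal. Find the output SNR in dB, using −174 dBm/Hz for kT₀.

24.9 dB

Noise floor: N = −174 + 10 log₁₀(B) + NF
10 log₁₀(8.61×10⁷) = 79.35 dB
N = −174 + 79.35 + 9.83 = −84.82 dBm
SNR = P_sig − N = −59.9 − (−84.82) = 24.92 dB → 24.9 dB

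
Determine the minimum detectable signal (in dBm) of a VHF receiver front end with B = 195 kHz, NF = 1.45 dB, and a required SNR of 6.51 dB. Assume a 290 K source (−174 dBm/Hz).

Sensitivity = −174 + 10 log₁₀(B) + NF + SNR_min
= −174 + 52.9 + 1.45 + 6.51
= −113.14 dBm → −113.1 dBm

−113.1 dBm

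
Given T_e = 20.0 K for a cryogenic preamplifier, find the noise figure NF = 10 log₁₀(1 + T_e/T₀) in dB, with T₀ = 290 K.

0.290 dB

F = 1 + T_e/T₀ = 1 + 20.0/290 = 1.06897
NF = 10 log₁₀(1.06897) = 0.290 dB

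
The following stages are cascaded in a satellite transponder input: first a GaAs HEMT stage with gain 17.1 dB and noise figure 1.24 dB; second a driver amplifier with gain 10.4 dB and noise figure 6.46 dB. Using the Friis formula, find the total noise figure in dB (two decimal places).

1.45 dB

Convert to linear (a loss of L dB is a gain of −L dB): F_i = 10^(NF_i/10), G_i = 10^(G_i,dB/10)
  Stage 1: F_1 = 10^(1.24/10) = 1.330, G_1 = 10^(17.1/10) = 51.29
  Stage 2: F_2 = 10^(6.46/10) = 4.426, G_2 = 10^(10.4/10) = 10.96
Friis cascade:
  F = 1.330 + (4.426 − 1)/51.29 = 1.397
NF = 10 log₁₀(1.397) = 1.45 dB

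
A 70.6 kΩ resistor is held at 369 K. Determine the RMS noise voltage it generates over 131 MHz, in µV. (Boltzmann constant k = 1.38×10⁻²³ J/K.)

434 µV

V_n = √(4kTRB)
4kTRB = 4 × 1.38×10⁻²³ × 369 × 7.06×10⁴ × 1.31×10⁸ = 1.88×10⁻⁷ V²
V_n = √(1.88×10⁻⁷) = 4.34×10⁻⁴ V = 434 µV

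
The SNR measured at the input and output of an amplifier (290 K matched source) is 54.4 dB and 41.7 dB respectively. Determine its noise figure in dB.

12.7 dB

NF (dB) = SNR_in(dB) − SNR_out(dB) when the source is at T₀
NF = 54.4 − 41.7 = 12.7 dB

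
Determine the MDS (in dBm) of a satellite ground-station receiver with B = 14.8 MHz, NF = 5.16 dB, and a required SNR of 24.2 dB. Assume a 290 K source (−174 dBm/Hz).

Sensitivity = −174 + 10 log₁₀(B) + NF + SNR_min
= −174 + 71.7 + 5.16 + 24.2
= −72.94 dBm → −72.9 dBm

−72.9 dBm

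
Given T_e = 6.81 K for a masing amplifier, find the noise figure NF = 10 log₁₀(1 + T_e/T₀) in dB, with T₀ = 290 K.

F = 1 + T_e/T₀ = 1 + 6.81/290 = 1.02348
NF = 10 log₁₀(1.02348) = 0.101 dB

0.101 dB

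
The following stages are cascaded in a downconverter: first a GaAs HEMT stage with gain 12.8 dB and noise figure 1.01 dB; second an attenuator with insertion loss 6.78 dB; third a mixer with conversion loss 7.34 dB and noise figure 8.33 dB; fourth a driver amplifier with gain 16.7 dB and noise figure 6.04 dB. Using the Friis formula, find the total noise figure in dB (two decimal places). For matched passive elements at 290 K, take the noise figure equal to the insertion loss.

8.45 dB

Convert to linear (a loss of L dB is a gain of −L dB): F_i = 10^(NF_i/10), G_i = 10^(G_i,dB/10)
  Stage 1: F_1 = 10^(1.01/10) = 1.262, G_1 = 10^(12.8/10) = 19.05
  Stage 2: F_2 = 10^(6.78/10) = 4.764, G_2 = 10^(−6.78/10) = 0.2099
  Stage 3: F_3 = 10^(8.33/10) = 6.808, G_3 = 10^(−7.34/10) = 0.1845
  Stage 4: F_4 = 10^(6.04/10) = 4.018, G_4 = 10^(16.7/10) = 46.77
Friis cascade:
  F = 1.262 + (4.764 − 1)/19.05 + (6.808 − 1)/3.999 + (4.018 − 1)/0.7379 = 7.001
NF = 10 log₁₀(7.001) = 8.45 dB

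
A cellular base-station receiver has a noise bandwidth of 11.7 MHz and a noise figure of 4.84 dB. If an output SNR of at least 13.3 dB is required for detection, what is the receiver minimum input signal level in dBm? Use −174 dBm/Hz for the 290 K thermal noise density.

−85.2 dBm

Sensitivity = −174 + 10 log₁₀(B) + NF + SNR_min
= −174 + 70.68 + 4.84 + 13.3
= −85.18 dBm → −85.2 dBm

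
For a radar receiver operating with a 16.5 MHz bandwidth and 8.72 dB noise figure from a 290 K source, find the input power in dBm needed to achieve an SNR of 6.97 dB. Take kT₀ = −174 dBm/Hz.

−86.1 dBm

Sensitivity = −174 + 10 log₁₀(B) + NF + SNR_min
= −174 + 72.17 + 8.72 + 6.97
= −86.14 dBm → −86.1 dBm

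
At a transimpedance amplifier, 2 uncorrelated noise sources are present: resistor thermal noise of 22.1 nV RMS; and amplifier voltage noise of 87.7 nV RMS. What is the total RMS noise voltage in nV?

90.4 nV

Uncorrelated sources add in power (mean-square): V_tot = √(ΣV_i²)
V_tot = √[(2.21×10⁻⁸)² + (8.77×10⁻⁸)²] = 9.04×10⁻⁸ V = 90.4 nV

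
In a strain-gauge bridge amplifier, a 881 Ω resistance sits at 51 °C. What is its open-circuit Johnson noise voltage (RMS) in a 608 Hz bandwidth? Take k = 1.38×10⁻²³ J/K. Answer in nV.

97.9 nV

T = 51 °C + 273.15 = 324.15 K
V_n = √(4kTRB)
4kTRB = 4 × 1.38×10⁻²³ × 324.15 × 8.81×10² × 6.08×10² = 9.58×10⁻¹⁵ V²
V_n = √(9.58×10⁻¹⁵) = 9.79×10⁻⁸ V = 97.9 nV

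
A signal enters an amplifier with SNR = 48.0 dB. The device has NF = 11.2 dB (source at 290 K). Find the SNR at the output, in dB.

36.8 dB

By definition F = SNR_in/SNR_out, so in dB: SNR_out = SNR_in − NF
SNR_out = 48.0 − 11.2 = 36.8 dB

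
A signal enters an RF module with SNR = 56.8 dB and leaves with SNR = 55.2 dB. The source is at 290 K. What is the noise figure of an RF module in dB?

NF (dB) = SNR_in(dB) − SNR_out(dB) when the source is at T₀
NF = 56.8 − 55.2 = 1.6 dB

1.6 dB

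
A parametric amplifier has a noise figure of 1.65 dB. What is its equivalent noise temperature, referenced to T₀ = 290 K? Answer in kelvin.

F = 10^(1.65/10) = 1.46218
T_e = (F − 1)·T₀ = (1.46218 − 1) × 290 = 134 K

134 K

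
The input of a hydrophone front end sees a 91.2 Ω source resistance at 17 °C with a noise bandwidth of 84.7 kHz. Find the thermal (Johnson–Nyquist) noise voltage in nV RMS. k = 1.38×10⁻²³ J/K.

T = 17 °C + 273.15 = 290.15 K
V_n = √(4kTRB)
4kTRB = 4 × 1.38×10⁻²³ × 290.15 × 9.12×10¹ × 8.47×10⁴ = 1.24×10⁻¹³ V²
V_n = √(1.24×10⁻¹³) = 3.52×10⁻⁷ V = 352 nV

352 nV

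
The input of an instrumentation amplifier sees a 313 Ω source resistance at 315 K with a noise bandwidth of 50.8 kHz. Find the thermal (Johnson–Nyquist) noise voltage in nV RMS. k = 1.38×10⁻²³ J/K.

526 nV

V_n = √(4kTRB)
4kTRB = 4 × 1.38×10⁻²³ × 315 × 3.13×10² × 5.08×10⁴ = 2.76×10⁻¹³ V²
V_n = √(2.76×10⁻¹³) = 5.26×10⁻⁷ V = 526 nV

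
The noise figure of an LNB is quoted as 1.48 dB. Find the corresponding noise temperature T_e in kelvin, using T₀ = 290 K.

F = 10^(1.48/10) = 1.40605
T_e = (F − 1)·T₀ = (1.40605 − 1) × 290 = 118 K

118 K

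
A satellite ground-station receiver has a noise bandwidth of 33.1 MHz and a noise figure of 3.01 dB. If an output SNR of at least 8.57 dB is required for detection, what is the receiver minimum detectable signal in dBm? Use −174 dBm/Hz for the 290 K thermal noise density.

−87.2 dBm

Sensitivity = −174 + 10 log₁₀(B) + NF + SNR_min
= −174 + 75.2 + 3.01 + 8.57
= −87.22 dBm → −87.2 dBm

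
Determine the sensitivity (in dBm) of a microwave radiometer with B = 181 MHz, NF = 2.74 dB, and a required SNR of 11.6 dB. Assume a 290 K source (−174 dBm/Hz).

−77.1 dBm

Sensitivity = −174 + 10 log₁₀(B) + NF + SNR_min
= −174 + 82.58 + 2.74 + 11.6
= −77.08 dBm → −77.1 dBm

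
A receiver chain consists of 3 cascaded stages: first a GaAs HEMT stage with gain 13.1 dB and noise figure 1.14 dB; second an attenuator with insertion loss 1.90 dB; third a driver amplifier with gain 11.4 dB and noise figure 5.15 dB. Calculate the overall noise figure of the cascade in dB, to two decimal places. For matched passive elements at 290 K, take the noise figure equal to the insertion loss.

1.76 dB

Convert to linear (a loss of L dB is a gain of −L dB): F_i = 10^(NF_i/10), G_i = 10^(G_i,dB/10)
  Stage 1: F_1 = 10^(1.14/10) = 1.300, G_1 = 10^(13.1/10) = 20.42
  Stage 2: F_2 = 10^(1.90/10) = 1.549, G_2 = 10^(−1.90/10) = 0.6457
  Stage 3: F_3 = 10^(5.15/10) = 3.273, G_3 = 10^(11.4/10) = 13.80
Friis cascade:
  F = 1.300 + (1.549 − 1)/20.42 + (3.273 − 1)/13.18 = 1.500
NF = 10 log₁₀(1.500) = 1.76 dB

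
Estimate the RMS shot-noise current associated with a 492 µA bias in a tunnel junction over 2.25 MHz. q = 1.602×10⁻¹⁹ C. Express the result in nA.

18.8 nA

I_n = √(2qI·B)
2qI·B = 2 × 1.602×10⁻¹⁹ × 4.92×10⁻⁴ × 2.25×10⁶ = 3.55×10⁻¹⁶ A²
I_n = √(3.55×10⁻¹⁶) = 1.88×10⁻⁸ A = 18.8 nA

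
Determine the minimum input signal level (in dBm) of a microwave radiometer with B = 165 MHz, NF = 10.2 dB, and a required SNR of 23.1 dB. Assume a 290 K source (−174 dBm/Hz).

Sensitivity = −174 + 10 log₁₀(B) + NF + SNR_min
= −174 + 82.17 + 10.2 + 23.1
= −58.53 dBm → −58.5 dBm

−58.5 dBm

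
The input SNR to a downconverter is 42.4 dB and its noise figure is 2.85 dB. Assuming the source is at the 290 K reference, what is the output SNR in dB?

39.55 dB

By definition F = SNR_in/SNR_out, so in dB: SNR_out = SNR_in − NF
SNR_out = 42.4 − 2.85 = 39.55 dB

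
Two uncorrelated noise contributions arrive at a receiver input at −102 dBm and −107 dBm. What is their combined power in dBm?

−100.8 dBm

Convert to linear, add, convert back:
P₁ = 6.31×10⁻¹⁴ W, P₂ = 2.00×10⁻¹⁴ W
P_tot = 8.30×10⁻¹⁴ W → 10 log₁₀(P_tot / 10⁻³) = −100.8 dBm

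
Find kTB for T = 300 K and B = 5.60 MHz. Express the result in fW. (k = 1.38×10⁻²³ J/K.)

P_n = kTB = 1.38×10⁻²³ × 300 × 5.60×10⁶ = 2.32×10⁻¹⁴ W = 23.2 fW

23.2 fW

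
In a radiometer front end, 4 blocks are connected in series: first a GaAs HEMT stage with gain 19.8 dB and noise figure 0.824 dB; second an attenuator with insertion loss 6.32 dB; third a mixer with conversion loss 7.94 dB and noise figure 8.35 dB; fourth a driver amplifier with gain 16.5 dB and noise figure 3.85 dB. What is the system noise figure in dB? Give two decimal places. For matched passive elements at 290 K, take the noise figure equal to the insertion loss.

2.80 dB

Convert to linear (a loss of L dB is a gain of −L dB): F_i = 10^(NF_i/10), G_i = 10^(G_i,dB/10)
  Stage 1: F_1 = 10^(0.824/10) = 1.209, G_1 = 10^(19.8/10) = 95.50
  Stage 2: F_2 = 10^(6.32/10) = 4.285, G_2 = 10^(−6.32/10) = 0.2333
  Stage 3: F_3 = 10^(8.35/10) = 6.839, G_3 = 10^(−7.94/10) = 0.1607
  Stage 4: F_4 = 10^(3.85/10) = 2.427, G_4 = 10^(16.5/10) = 44.67
Friis cascade:
  F = 1.209 + (4.285 − 1)/95.50 + (6.839 − 1)/22.28 + (2.427 − 1)/3.581 = 1.904
NF = 10 log₁₀(1.904) = 2.80 dB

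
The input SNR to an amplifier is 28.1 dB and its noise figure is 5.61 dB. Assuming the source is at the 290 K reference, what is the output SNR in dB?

22.49 dB

By definition F = SNR_in/SNR_out, so in dB: SNR_out = SNR_in − NF
SNR_out = 28.1 − 5.61 = 22.49 dB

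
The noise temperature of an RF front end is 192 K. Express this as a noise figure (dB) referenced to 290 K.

F = 1 + T_e/T₀ = 1 + 192/290 = 1.66207
NF = 10 log₁₀(1.66207) = 2.21 dB

2.21 dB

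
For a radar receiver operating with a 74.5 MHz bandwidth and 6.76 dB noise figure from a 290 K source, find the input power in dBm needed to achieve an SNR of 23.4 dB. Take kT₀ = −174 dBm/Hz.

−65.1 dBm

Sensitivity = −174 + 10 log₁₀(B) + NF + SNR_min
= −174 + 78.72 + 6.76 + 23.4
= −65.12 dBm → −65.1 dBm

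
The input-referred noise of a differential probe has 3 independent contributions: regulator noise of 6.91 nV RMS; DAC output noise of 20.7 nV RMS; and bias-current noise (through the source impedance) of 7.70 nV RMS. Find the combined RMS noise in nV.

23.1 nV

Uncorrelated sources add in power (mean-square): V_tot = √(ΣV_i²)
V_tot = √[(6.91×10⁻⁹)² + (2.07×10⁻⁸)² + (7.70×10⁻⁹)²] = 2.31×10⁻⁸ V = 23.1 nV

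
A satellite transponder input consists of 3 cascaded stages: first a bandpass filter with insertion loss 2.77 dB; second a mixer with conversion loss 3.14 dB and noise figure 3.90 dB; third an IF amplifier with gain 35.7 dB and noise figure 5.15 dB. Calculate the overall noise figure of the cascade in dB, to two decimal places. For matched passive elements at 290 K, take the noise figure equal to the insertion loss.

11.31 dB

Convert to linear (a loss of L dB is a gain of −L dB): F_i = 10^(NF_i/10), G_i = 10^(G_i,dB/10)
  Stage 1: F_1 = 10^(2.77/10) = 1.892, G_1 = 10^(−2.77/10) = 0.5284
  Stage 2: F_2 = 10^(3.90/10) = 2.455, G_2 = 10^(−3.14/10) = 0.4853
  Stage 3: F_3 = 10^(5.15/10) = 3.273, G_3 = 10^(35.7/10) = 3715
Friis cascade:
  F = 1.892 + (2.455 − 1)/0.5284 + (3.273 − 1)/0.2564 = 13.51
NF = 10 log₁₀(13.51) = 11.31 dB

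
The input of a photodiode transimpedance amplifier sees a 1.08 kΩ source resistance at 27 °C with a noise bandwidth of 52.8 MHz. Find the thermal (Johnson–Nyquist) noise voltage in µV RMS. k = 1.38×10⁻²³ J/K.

30.7 µV

T = 27 °C + 273.15 = 300.15 K
V_n = √(4kTRB)
4kTRB = 4 × 1.38×10⁻²³ × 300.15 × 1.08×10³ × 5.28×10⁷ = 9.45×10⁻¹⁰ V²
V_n = √(9.45×10⁻¹⁰) = 3.07×10⁻⁵ V = 30.7 µV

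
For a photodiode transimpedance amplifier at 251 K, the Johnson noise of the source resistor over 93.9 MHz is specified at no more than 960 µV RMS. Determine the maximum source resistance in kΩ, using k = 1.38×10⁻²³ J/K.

Johnson–Nyquist: V_n = √(4kTRB) ⇒ R = V_n² / (4kTB)
4kTB = 4 × 1.38×10⁻²³ × 251 × 9.39×10⁷ = 1.30×10⁻¹²
R = (9.60×10⁻⁴)² / 1.30×10⁻¹² = 7.08×10⁵ Ω = 708 kΩ

708 kΩ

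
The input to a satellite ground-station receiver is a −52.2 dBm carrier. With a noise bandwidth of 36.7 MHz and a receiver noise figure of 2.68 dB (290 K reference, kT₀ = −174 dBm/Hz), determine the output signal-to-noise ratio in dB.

43.5 dB

Noise floor: N = −174 + 10 log₁₀(B) + NF
10 log₁₀(3.67×10⁷) = 75.65 dB
N = −174 + 75.65 + 2.68 = −95.67 dBm
SNR = P_sig − N = −52.2 − (−95.67) = 43.47 dB → 43.5 dB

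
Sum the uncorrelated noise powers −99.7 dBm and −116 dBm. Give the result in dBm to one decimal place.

−99.6 dBm

Convert to linear, add, convert back:
P₁ = 1.07×10⁻¹³ W, P₂ = 2.51×10⁻¹⁵ W
P_tot = 1.10×10⁻¹³ W → 10 log₁₀(P_tot / 10⁻³) = −99.6 dBm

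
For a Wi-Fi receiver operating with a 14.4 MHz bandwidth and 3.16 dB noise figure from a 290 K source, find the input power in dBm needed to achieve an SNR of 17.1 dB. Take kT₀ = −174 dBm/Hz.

−82.2 dBm

Sensitivity = −174 + 10 log₁₀(B) + NF + SNR_min
= −174 + 71.58 + 3.16 + 17.1
= −82.16 dBm → −82.2 dBm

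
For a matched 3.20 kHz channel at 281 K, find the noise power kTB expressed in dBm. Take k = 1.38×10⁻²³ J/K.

−139.1 dBm

P_n = kTB = 1.38×10⁻²³ × 281 × 3.20×10³ = 1.24×10⁻¹⁷ W
In dBm: 10 log₁₀(1.24×10⁻¹⁷ / 10⁻³) = −139.1 dBm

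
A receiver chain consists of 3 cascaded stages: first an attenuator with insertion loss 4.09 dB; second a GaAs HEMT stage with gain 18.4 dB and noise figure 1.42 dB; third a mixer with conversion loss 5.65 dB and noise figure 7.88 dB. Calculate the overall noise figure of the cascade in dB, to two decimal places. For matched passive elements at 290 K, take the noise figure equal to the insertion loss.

5.74 dB

Convert to linear (a loss of L dB is a gain of −L dB): F_i = 10^(NF_i/10), G_i = 10^(G_i,dB/10)
  Stage 1: F_1 = 10^(4.09/10) = 2.564, G_1 = 10^(−4.09/10) = 0.3899
  Stage 2: F_2 = 10^(1.42/10) = 1.387, G_2 = 10^(18.4/10) = 69.18
  Stage 3: F_3 = 10^(7.88/10) = 6.138, G_3 = 10^(−5.65/10) = 0.2723
Friis cascade:
  F = 2.564 + (1.387 − 1)/0.3899 + (6.138 − 1)/26.98 = 3.747
NF = 10 log₁₀(3.747) = 5.74 dB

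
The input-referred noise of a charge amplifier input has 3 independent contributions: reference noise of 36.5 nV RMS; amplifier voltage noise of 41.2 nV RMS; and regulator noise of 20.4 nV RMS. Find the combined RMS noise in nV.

Uncorrelated sources add in power (mean-square): V_tot = √(ΣV_i²)
V_tot = √[(3.65×10⁻⁸)² + (4.12×10⁻⁸)² + (2.04×10⁻⁸)²] = 5.87×10⁻⁸ V = 58.7 nV

58.7 nV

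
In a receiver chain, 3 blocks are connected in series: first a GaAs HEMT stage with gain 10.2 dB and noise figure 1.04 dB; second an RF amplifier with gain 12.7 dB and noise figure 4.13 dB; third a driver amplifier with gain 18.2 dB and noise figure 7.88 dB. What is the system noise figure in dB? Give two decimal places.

Convert to linear (a loss of L dB is a gain of −L dB): F_i = 10^(NF_i/10), G_i = 10^(G_i,dB/10)
  Stage 1: F_1 = 10^(1.04/10) = 1.271, G_1 = 10^(10.2/10) = 10.47
  Stage 2: F_2 = 10^(4.13/10) = 2.588, G_2 = 10^(12.7/10) = 18.62
  Stage 3: F_3 = 10^(7.88/10) = 6.138, G_3 = 10^(18.2/10) = 66.07
Friis cascade:
  F = 1.271 + (2.588 − 1)/10.47 + (6.138 − 1)/195.0 = 1.449
NF = 10 log₁₀(1.449) = 1.61 dB

1.61 dB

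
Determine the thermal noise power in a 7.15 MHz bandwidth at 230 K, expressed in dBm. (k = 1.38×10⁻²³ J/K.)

P_n = kTB = 1.38×10⁻²³ × 230 × 7.15×10⁶ = 2.27×10⁻¹⁴ W
In dBm: 10 log₁₀(2.27×10⁻¹⁴ / 10⁻³) = −106.4 dBm

−106.4 dBm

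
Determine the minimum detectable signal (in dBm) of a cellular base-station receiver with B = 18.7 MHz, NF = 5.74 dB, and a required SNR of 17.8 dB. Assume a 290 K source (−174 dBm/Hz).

−77.7 dBm

Sensitivity = −174 + 10 log₁₀(B) + NF + SNR_min
= −174 + 72.72 + 5.74 + 17.8
= −77.74 dBm → −77.7 dBm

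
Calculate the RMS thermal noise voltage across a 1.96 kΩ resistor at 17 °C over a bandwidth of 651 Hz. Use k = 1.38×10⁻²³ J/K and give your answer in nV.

143 nV

T = 17 °C + 273.15 = 290.15 K
V_n = √(4kTRB)
4kTRB = 4 × 1.38×10⁻²³ × 290.15 × 1.96×10³ × 6.51×10² = 2.04×10⁻¹⁴ V²
V_n = √(2.04×10⁻¹⁴) = 1.43×10⁻⁷ V = 143 nV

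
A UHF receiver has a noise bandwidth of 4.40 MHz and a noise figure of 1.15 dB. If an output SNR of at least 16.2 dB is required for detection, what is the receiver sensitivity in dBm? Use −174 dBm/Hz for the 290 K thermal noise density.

−90.2 dBm

Sensitivity = −174 + 10 log₁₀(B) + NF + SNR_min
= −174 + 66.43 + 1.15 + 16.2
= −90.22 dBm → −90.2 dBm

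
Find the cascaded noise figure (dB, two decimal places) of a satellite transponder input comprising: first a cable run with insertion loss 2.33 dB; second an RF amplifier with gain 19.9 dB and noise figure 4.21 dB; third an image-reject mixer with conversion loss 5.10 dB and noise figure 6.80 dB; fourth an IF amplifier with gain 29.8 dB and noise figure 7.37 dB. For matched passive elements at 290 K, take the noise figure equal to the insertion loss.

6.84 dB

Convert to linear (a loss of L dB is a gain of −L dB): F_i = 10^(NF_i/10), G_i = 10^(G_i,dB/10)
  Stage 1: F_1 = 10^(2.33/10) = 1.710, G_1 = 10^(−2.33/10) = 0.5848
  Stage 2: F_2 = 10^(4.21/10) = 2.636, G_2 = 10^(19.9/10) = 97.72
  Stage 3: F_3 = 10^(6.80/10) = 4.786, G_3 = 10^(−5.10/10) = 0.3090
  Stage 4: F_4 = 10^(7.37/10) = 5.458, G_4 = 10^(29.8/10) = 955.0
Friis cascade:
  F = 1.710 + (2.636 − 1)/0.5848 + (4.786 − 1)/57.15 + (5.458 − 1)/17.66 = 4.827
NF = 10 log₁₀(4.827) = 6.84 dB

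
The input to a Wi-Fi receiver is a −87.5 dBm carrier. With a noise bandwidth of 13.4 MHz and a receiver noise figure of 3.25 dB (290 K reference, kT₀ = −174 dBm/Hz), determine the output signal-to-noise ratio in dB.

12.0 dB

Noise floor: N = −174 + 10 log₁₀(B) + NF
10 log₁₀(1.34×10⁷) = 71.27 dB
N = −174 + 71.27 + 3.25 = −99.48 dBm
SNR = P_sig − N = −87.5 − (−99.48) = 11.98 dB → 12.0 dB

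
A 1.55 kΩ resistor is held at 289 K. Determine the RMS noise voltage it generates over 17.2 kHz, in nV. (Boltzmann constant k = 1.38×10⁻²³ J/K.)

652 nV

V_n = √(4kTRB)
4kTRB = 4 × 1.38×10⁻²³ × 289 × 1.55×10³ × 1.72×10⁴ = 4.25×10⁻¹³ V²
V_n = √(4.25×10⁻¹³) = 6.52×10⁻⁷ V = 652 nV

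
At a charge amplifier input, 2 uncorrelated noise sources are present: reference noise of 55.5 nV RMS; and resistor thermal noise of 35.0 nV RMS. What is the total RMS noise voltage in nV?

Uncorrelated sources add in power (mean-square): V_tot = √(ΣV_i²)
V_tot = √[(5.55×10⁻⁸)² + (3.50×10⁻⁸)²] = 6.56×10⁻⁸ V = 65.6 nV

65.6 nV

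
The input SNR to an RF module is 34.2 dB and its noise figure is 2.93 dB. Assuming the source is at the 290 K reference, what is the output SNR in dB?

By definition F = SNR_in/SNR_out, so in dB: SNR_out = SNR_in − NF
SNR_out = 34.2 − 2.93 = 31.27 dB

31.27 dB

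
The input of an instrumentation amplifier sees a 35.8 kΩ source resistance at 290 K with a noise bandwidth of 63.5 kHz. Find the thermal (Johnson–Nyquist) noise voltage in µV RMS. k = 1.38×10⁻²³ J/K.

V_n = √(4kTRB)
4kTRB = 4 × 1.38×10⁻²³ × 290 × 3.58×10⁴ × 6.35×10⁴ = 3.64×10⁻¹¹ V²
V_n = √(3.64×10⁻¹¹) = 6.03×10⁻⁶ V = 6.03 µV

6.03 µV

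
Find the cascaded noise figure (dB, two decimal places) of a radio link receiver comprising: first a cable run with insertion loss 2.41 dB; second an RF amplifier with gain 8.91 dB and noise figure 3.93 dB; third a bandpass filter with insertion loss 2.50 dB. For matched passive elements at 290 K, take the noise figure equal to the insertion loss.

Convert to linear (a loss of L dB is a gain of −L dB): F_i = 10^(NF_i/10), G_i = 10^(G_i,dB/10)
  Stage 1: F_1 = 10^(2.41/10) = 1.742, G_1 = 10^(−2.41/10) = 0.5741
  Stage 2: F_2 = 10^(3.93/10) = 2.472, G_2 = 10^(8.91/10) = 7.780
  Stage 3: F_3 = 10^(2.50/10) = 1.778, G_3 = 10^(−2.50/10) = 0.5623
Friis cascade:
  F = 1.742 + (2.472 − 1)/0.5741 + (1.778 − 1)/4.467 = 4.480
NF = 10 log₁₀(4.480) = 6.51 dB

6.51 dB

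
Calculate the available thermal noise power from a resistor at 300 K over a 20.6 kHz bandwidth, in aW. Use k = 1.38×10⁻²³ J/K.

P_n = kTB = 1.38×10⁻²³ × 300 × 2.06×10⁴ = 8.53×10⁻¹⁷ W = 85.3 aW

85.3 aW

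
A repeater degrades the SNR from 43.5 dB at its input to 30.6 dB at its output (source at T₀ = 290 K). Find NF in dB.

NF (dB) = SNR_in(dB) − SNR_out(dB) when the source is at T₀
NF = 43.5 − 30.6 = 12.9 dB

12.9 dB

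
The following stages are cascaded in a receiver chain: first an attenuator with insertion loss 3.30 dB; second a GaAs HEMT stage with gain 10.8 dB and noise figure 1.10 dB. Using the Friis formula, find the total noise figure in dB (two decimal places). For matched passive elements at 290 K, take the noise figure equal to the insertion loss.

Convert to linear (a loss of L dB is a gain of −L dB): F_i = 10^(NF_i/10), G_i = 10^(G_i,dB/10)
  Stage 1: F_1 = 10^(3.30/10) = 2.138, G_1 = 10^(−3.30/10) = 0.4677
  Stage 2: F_2 = 10^(1.10/10) = 1.288, G_2 = 10^(10.8/10) = 12.02
Friis cascade:
  F = 2.138 + (1.288 − 1)/0.4677 = 2.754
NF = 10 log₁₀(2.754) = 4.40 dB

4.40 dB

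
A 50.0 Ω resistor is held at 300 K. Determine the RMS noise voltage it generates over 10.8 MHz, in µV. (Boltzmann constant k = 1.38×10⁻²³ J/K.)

2.99 µV

V_n = √(4kTRB)
4kTRB = 4 × 1.38×10⁻²³ × 300 × 5.00×10¹ × 1.08×10⁷ = 8.94×10⁻¹² V²
V_n = √(8.94×10⁻¹²) = 2.99×10⁻⁶ V = 2.99 µV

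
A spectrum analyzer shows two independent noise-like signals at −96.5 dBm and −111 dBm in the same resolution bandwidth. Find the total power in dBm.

−96.3 dBm

Convert to linear, add, convert back:
P₁ = 2.24×10⁻¹³ W, P₂ = 7.94×10⁻¹⁵ W
P_tot = 2.32×10⁻¹³ W → 10 log₁₀(P_tot / 10⁻³) = −96.3 dBm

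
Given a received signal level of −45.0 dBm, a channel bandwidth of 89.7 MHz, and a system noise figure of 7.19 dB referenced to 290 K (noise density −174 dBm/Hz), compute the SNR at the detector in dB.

Noise floor: N = −174 + 10 log₁₀(B) + NF
10 log₁₀(8.97×10⁷) = 79.53 dB
N = −174 + 79.53 + 7.19 = −87.28 dBm
SNR = P_sig − N = −45.0 − (−87.28) = 42.28 dB → 42.3 dB

42.3 dB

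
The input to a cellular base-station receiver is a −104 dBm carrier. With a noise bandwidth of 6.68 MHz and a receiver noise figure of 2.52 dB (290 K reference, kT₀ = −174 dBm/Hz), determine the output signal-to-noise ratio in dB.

−0.8 dB

Noise floor: N = −174 + 10 log₁₀(B) + NF
10 log₁₀(6.68×10⁶) = 68.25 dB
N = −174 + 68.25 + 2.52 = −103.23 dBm
SNR = P_sig − N = −104 − (−103.23) = −0.77 dB → −0.8 dB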